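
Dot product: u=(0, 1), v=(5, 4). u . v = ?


u . v = u_x*v_x + u_y*v_y = 0*5 + 1*4
= 0 + 4 = 4

4


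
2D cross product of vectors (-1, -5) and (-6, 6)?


u x v = u_x*v_y - u_y*v_x = (-1)*6 - (-5)*(-6)
= (-6) - 30 = -36

-36


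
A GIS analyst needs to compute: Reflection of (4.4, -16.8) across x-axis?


Reflection over x-axis: (x,y) -> (x,-y)
(4.4, -16.8) -> (4.4, 16.8)

(4.4, 16.8)


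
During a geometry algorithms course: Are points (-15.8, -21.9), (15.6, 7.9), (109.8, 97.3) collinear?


Cross product: (15.6-(-15.8))*(97.3-(-21.9)) - (7.9-(-21.9))*(109.8-(-15.8))
= 0

Yes, collinear


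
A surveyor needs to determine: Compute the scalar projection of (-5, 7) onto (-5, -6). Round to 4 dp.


u.v = -17, |v| = sqrt(61) = 7.8102
Scalar projection = u.v / |v| = -17 / sqrt(61) = -2.1766

-2.1766


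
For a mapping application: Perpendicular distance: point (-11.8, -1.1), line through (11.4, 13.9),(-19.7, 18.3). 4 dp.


|cross product| = 568.58
|line direction| = sqrt(986.57) = 31.4097
Distance = 568.58/sqrt(986.57) = 18.102

18.102


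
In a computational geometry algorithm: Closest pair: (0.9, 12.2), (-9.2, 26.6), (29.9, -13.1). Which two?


d(P0,P1) = 17.5889, d(P0,P2) = 38.4849, d(P1,P2) = 55.7216
Closest: P0 and P1

Closest pair: (0.9, 12.2) and (-9.2, 26.6), distance = 17.5889


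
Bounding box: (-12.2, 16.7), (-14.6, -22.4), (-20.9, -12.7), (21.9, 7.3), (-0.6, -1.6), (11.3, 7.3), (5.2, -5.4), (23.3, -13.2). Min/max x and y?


x range: [-20.9, 23.3]
y range: [-22.4, 16.7]
Bounding box: (-20.9,-22.4) to (23.3,16.7)

(-20.9,-22.4) to (23.3,16.7)


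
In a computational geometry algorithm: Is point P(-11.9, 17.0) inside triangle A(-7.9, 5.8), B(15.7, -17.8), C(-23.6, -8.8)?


Cross products: AB x AP = 169.92, BC x BP = -1119.24, CA x CP = 234.24
All same sign? no

No, outside


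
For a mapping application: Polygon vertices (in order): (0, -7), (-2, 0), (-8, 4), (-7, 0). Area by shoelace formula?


Shoelace sum: (0*0 - (-2)*(-7)) + ((-2)*4 - (-8)*0) + ((-8)*0 - (-7)*4) + ((-7)*(-7) - 0*0)
= 55
Area = |55|/2 = 27.5

27.5


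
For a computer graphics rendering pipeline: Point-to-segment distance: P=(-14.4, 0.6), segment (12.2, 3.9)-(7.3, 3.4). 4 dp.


Project P onto AB: t = 1 (clamped to [0,1])
Closest point on segment: (7.3, 3.4)
Distance: 21.8799

21.8799


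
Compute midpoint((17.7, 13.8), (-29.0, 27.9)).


M = ((17.7+(-29))/2, (13.8+27.9)/2)
= (-5.65, 20.85)

(-5.65, 20.85)


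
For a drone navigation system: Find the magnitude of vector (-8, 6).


|u| = sqrt((-8)^2 + 6^2) = sqrt(100) = 10

10


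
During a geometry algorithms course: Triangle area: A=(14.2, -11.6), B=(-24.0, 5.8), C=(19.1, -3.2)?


Area = |x_A(y_B-y_C) + x_B(y_C-y_A) + x_C(y_A-y_B)|/2
= |127.8 + (-201.6) + (-332.34)|/2
= 406.14/2 = 203.07

203.07


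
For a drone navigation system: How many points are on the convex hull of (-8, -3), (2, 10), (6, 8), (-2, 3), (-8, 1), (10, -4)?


Convex hull vertices (CCW): (-8, -3), (10, -4), (6, 8), (2, 10), (-8, 1)
Count = 5

5


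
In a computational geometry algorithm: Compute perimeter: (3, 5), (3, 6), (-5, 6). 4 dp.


Sides: (3, 5)->(3, 6): sqrt(1) = 1, (3, 6)->(-5, 6): sqrt(64) = 8, (-5, 6)->(3, 5): sqrt(65) = 8.062258
Sum = 17.062258
Perimeter = 17.0623

17.0623


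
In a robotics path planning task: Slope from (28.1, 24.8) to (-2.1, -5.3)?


slope = (y2-y1)/(x2-x1) = ((-5.3)-24.8)/((-2.1)-28.1) = (-30.1)/(-30.2) = 0.9967

0.9967


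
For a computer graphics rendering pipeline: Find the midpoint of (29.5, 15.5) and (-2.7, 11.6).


M = ((29.5+(-2.7))/2, (15.5+11.6)/2)
= (13.4, 13.55)

(13.4, 13.55)


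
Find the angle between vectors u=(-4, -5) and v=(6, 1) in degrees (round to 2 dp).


u.v = -29, |u| = sqrt(41) = 6.4031, |v| = sqrt(37) = 6.0828
cos(theta) = u.v/(|u||v|) = -29/sqrt(1517) = -0.744569
theta = acos(-0.744569) = 138.12 degrees

138.12 degrees


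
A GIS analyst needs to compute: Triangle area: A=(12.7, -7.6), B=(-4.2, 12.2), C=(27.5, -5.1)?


Area = |x_A(y_B-y_C) + x_B(y_C-y_A) + x_C(y_A-y_B)|/2
= |219.71 + (-10.5) + (-544.5)|/2
= 335.29/2 = 167.645

167.645


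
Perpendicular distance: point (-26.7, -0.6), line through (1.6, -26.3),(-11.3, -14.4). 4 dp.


|cross product| = 5.24
|line direction| = sqrt(308.02) = 17.5505
Distance = 5.24/sqrt(308.02) = 0.2986

0.2986


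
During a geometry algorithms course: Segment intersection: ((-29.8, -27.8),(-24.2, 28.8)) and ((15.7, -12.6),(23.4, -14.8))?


Cross products: d1=-217.14, d2=231, d3=-2490.18, d4=-2938.32
d1*d2 < 0 and d3*d4 < 0? no

No, they don't intersect


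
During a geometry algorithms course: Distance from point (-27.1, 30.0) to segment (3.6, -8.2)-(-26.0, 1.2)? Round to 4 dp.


Project P onto AB: t = 1 (clamped to [0,1])
Closest point on segment: (-26, 1.2)
Distance: 28.821

28.821


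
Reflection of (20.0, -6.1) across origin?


Reflection over origin: (x,y) -> (-x,-y)
(20, -6.1) -> (-20, 6.1)

(-20, 6.1)


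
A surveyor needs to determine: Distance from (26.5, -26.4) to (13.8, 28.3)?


dx=-12.7, dy=54.7
d^2 = (-12.7)^2 + 54.7^2 = 3153.38
d = sqrt(3153.38) = 56.155

56.155


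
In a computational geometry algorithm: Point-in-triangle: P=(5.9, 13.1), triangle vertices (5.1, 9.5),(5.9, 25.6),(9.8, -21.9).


Cross products: AB x AP = -10, BC x BP = -48.75, CA x CP = -42.04
All same sign? yes

Yes, inside


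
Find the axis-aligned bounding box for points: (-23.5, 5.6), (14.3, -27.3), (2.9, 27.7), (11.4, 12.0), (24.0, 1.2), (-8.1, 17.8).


x range: [-23.5, 24]
y range: [-27.3, 27.7]
Bounding box: (-23.5,-27.3) to (24,27.7)

(-23.5,-27.3) to (24,27.7)


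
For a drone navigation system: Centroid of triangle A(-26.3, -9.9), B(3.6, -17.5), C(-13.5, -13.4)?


Centroid = ((x_A+x_B+x_C)/3, (y_A+y_B+y_C)/3)
= (((-26.3)+3.6+(-13.5))/3, ((-9.9)+(-17.5)+(-13.4))/3)
= (-12.0667, -13.6)

(-12.0667, -13.6)


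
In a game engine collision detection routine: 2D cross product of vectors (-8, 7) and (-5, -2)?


u x v = u_x*v_y - u_y*v_x = (-8)*(-2) - 7*(-5)
= 16 - (-35) = 51

51


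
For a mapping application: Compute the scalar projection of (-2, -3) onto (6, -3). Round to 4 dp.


u.v = -3, |v| = sqrt(45) = 6.7082
Scalar projection = u.v / |v| = -3 / sqrt(45) = -0.4472

-0.4472


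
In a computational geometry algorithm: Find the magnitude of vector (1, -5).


|u| = sqrt(1^2 + (-5)^2) = sqrt(26) = 5.099

5.099


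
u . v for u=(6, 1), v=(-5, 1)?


u . v = u_x*v_x + u_y*v_y = 6*(-5) + 1*1
= (-30) + 1 = -29

-29


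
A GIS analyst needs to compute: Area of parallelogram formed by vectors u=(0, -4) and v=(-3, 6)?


|u x v| = |0*6 - (-4)*(-3)|
= |0 - 12| = 12

12


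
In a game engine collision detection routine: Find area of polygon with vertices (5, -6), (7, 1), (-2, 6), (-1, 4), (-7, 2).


Shoelace sum: (5*1 - 7*(-6)) + (7*6 - (-2)*1) + ((-2)*4 - (-1)*6) + ((-1)*2 - (-7)*4) + ((-7)*(-6) - 5*2)
= 147
Area = |147|/2 = 73.5

73.5


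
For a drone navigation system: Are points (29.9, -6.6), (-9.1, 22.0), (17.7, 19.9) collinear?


Cross product: ((-9.1)-29.9)*(19.9-(-6.6)) - (22-(-6.6))*(17.7-29.9)
= -684.58

No, not collinear


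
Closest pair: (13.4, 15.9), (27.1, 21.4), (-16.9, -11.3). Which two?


d(P0,P1) = 14.7628, d(P0,P2) = 40.7177, d(P1,P2) = 54.8205
Closest: P0 and P1

Closest pair: (13.4, 15.9) and (27.1, 21.4), distance = 14.7628


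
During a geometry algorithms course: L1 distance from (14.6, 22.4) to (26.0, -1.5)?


|14.6-26| + |22.4-(-1.5)| = 11.4 + 23.9 = 35.3

35.3


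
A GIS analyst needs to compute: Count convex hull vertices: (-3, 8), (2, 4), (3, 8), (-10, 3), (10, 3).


Convex hull vertices (CCW): (-10, 3), (10, 3), (3, 8), (-3, 8)
Count = 4

4


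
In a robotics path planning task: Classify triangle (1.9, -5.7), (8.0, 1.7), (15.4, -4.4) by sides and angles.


Side lengths squared: AB^2=91.97, BC^2=91.97, CA^2=183.94
Sorted: [91.97, 91.97, 183.94]
By sides: Isosceles, By angles: Right

Isosceles, Right


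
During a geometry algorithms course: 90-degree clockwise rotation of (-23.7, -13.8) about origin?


90° CW: (x,y) -> (y, -x)
(-23.7,-13.8) -> (-13.8, 23.7)

(-13.8, 23.7)


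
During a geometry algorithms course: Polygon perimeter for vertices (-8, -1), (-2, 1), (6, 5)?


Sides: (-8, -1)->(-2, 1): sqrt(40) = 6.324555, (-2, 1)->(6, 5): sqrt(80) = 8.944272, (6, 5)->(-8, -1): sqrt(232) = 15.231546
Sum = 30.500373
Perimeter = 30.5004

30.5004


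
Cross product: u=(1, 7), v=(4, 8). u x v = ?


u x v = u_x*v_y - u_y*v_x = 1*8 - 7*4
= 8 - 28 = -20

-20


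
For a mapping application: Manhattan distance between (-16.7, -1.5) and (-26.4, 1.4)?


|(-16.7)-(-26.4)| + |(-1.5)-1.4| = 9.7 + 2.9 = 12.6

12.6


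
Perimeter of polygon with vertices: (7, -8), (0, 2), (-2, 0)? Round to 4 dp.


Sides: (7, -8)->(0, 2): sqrt(149) = 12.206556, (0, 2)->(-2, 0): sqrt(8) = 2.828427, (-2, 0)->(7, -8): sqrt(145) = 12.041595
Sum = 27.076578
Perimeter = 27.0766

27.0766


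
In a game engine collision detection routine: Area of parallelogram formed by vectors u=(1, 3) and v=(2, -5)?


|u x v| = |1*(-5) - 3*2|
= |(-5) - 6| = 11

11


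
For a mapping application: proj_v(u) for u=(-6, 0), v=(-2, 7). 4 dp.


u.v = 12, |v| = sqrt(53) = 7.2801
Scalar projection = u.v / |v| = 12 / sqrt(53) = 1.6483

1.6483


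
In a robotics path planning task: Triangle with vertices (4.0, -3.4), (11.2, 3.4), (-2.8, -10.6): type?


Side lengths squared: AB^2=98.08, BC^2=392, CA^2=98.08
Sorted: [98.08, 98.08, 392]
By sides: Isosceles, By angles: Obtuse

Isosceles, Obtuse


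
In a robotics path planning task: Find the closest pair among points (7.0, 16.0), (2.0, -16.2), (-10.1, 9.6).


d(P0,P1) = 32.5859, d(P0,P2) = 18.2584, d(P1,P2) = 28.4965
Closest: P0 and P2

Closest pair: (7.0, 16.0) and (-10.1, 9.6), distance = 18.2584


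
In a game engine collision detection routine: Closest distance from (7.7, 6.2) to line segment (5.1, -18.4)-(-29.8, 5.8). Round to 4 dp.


Project P onto AB: t = 0.2798 (clamped to [0,1])
Closest point on segment: (-4.6634, -11.6299)
Distance: 21.697

21.697


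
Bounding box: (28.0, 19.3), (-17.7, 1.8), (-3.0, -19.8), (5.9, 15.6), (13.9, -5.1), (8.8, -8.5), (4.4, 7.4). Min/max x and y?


x range: [-17.7, 28]
y range: [-19.8, 19.3]
Bounding box: (-17.7,-19.8) to (28,19.3)

(-17.7,-19.8) to (28,19.3)


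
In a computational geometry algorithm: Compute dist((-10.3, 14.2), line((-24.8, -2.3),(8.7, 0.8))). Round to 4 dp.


|cross product| = 507.8
|line direction| = sqrt(1131.86) = 33.6431
Distance = 507.8/sqrt(1131.86) = 15.0937

15.0937


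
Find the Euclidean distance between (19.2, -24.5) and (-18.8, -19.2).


dx=-38, dy=5.3
d^2 = (-38)^2 + 5.3^2 = 1472.09
d = sqrt(1472.09) = 38.3678

38.3678


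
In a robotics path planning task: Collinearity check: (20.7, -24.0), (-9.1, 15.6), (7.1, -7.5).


Cross product: ((-9.1)-20.7)*((-7.5)-(-24)) - (15.6-(-24))*(7.1-20.7)
= 46.86

No, not collinear


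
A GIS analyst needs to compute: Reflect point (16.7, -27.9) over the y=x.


Reflection over y=x: (x,y) -> (y,x)
(16.7, -27.9) -> (-27.9, 16.7)

(-27.9, 16.7)


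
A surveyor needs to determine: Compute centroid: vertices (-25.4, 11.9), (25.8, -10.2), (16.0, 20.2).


Centroid = ((x_A+x_B+x_C)/3, (y_A+y_B+y_C)/3)
= (((-25.4)+25.8+16)/3, (11.9+(-10.2)+20.2)/3)
= (5.4667, 7.3)

(5.4667, 7.3)


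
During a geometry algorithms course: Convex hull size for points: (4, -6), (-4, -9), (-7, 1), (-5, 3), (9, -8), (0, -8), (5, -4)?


Convex hull vertices (CCW): (-7, 1), (-4, -9), (9, -8), (5, -4), (-5, 3)
Count = 5

5


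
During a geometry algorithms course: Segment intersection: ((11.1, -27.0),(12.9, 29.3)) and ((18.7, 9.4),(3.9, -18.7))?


Cross products: d1=325.16, d2=-457.5, d3=-362.36, d4=420.3
d1*d2 < 0 and d3*d4 < 0? yes

Yes, they intersect


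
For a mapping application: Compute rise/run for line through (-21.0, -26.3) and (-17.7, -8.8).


slope = (y2-y1)/(x2-x1) = ((-8.8)-(-26.3))/((-17.7)-(-21)) = 17.5/3.3 = 5.303

5.303


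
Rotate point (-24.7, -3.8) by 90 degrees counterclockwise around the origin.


90° CCW: (x,y) -> (-y, x)
(-24.7,-3.8) -> (3.8, -24.7)

(3.8, -24.7)


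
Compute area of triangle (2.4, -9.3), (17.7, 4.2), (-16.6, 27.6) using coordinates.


Area = |x_A(y_B-y_C) + x_B(y_C-y_A) + x_C(y_A-y_B)|/2
= |(-56.16) + 653.13 + 224.1|/2
= 821.07/2 = 410.535

410.535


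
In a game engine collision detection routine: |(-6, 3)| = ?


|u| = sqrt((-6)^2 + 3^2) = sqrt(45) = 6.7082

6.7082


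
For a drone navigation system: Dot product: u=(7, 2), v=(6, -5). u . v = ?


u . v = u_x*v_x + u_y*v_y = 7*6 + 2*(-5)
= 42 + (-10) = 32

32


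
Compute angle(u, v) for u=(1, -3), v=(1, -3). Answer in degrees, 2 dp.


u.v = 10, |u| = sqrt(10) = 3.1623, |v| = sqrt(10) = 3.1623
cos(theta) = u.v/(|u||v|) = 10/sqrt(100) = 1
theta = acos(1) = 0 degrees

0 degrees


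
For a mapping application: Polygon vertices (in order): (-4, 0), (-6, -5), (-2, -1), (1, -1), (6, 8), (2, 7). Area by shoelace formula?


Shoelace sum: ((-4)*(-5) - (-6)*0) + ((-6)*(-1) - (-2)*(-5)) + ((-2)*(-1) - 1*(-1)) + (1*8 - 6*(-1)) + (6*7 - 2*8) + (2*0 - (-4)*7)
= 87
Area = |87|/2 = 43.5

43.5


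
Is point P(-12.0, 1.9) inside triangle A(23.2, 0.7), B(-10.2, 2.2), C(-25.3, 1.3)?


Cross products: AB x AP = 12.72, BC x BP = 2.91, CA x CP = 37.08
All same sign? yes

Yes, inside


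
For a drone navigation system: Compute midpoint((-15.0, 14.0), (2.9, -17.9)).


M = (((-15)+2.9)/2, (14+(-17.9))/2)
= (-6.05, -1.95)

(-6.05, -1.95)


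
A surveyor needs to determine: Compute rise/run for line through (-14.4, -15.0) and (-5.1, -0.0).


slope = (y2-y1)/(x2-x1) = (0-(-15))/((-5.1)-(-14.4)) = 15/9.3 = 1.6129

1.6129


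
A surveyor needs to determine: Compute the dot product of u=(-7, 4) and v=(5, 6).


u . v = u_x*v_x + u_y*v_y = (-7)*5 + 4*6
= (-35) + 24 = -11

-11


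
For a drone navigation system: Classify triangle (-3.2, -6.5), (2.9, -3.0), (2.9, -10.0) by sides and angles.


Side lengths squared: AB^2=49.46, BC^2=49, CA^2=49.46
Sorted: [49, 49.46, 49.46]
By sides: Isosceles, By angles: Acute

Isosceles, Acute


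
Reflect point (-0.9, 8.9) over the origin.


Reflection over origin: (x,y) -> (-x,-y)
(-0.9, 8.9) -> (0.9, -8.9)

(0.9, -8.9)


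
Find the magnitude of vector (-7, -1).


|u| = sqrt((-7)^2 + (-1)^2) = sqrt(50) = 7.0711

7.0711


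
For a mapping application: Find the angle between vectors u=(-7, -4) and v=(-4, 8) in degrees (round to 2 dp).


u.v = -4, |u| = sqrt(65) = 8.0623, |v| = sqrt(80) = 8.9443
cos(theta) = u.v/(|u||v|) = -4/sqrt(5200) = -0.05547
theta = acos(-0.05547) = 93.18 degrees

93.18 degrees


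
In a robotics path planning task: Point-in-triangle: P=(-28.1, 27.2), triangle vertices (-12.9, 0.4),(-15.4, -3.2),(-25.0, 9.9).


Cross products: AB x AP = -121.72, BC x BP = -125.47, CA x CP = 179.88
All same sign? no

No, outside


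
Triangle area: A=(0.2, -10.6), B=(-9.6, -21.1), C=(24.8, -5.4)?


Area = |x_A(y_B-y_C) + x_B(y_C-y_A) + x_C(y_A-y_B)|/2
= |(-3.14) + (-49.92) + 260.4|/2
= 207.34/2 = 103.67

103.67


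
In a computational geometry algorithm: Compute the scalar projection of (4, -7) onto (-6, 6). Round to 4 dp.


u.v = -66, |v| = sqrt(72) = 8.4853
Scalar projection = u.v / |v| = -66 / sqrt(72) = -7.7782

-7.7782


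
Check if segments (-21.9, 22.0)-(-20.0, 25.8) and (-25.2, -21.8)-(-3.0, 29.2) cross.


Cross products: d1=804.06, d2=791.52, d3=-70.68, d4=-58.14
d1*d2 < 0 and d3*d4 < 0? no

No, they don't intersect


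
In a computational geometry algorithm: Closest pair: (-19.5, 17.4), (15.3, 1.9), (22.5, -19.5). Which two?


d(P0,P1) = 38.0958, d(P0,P2) = 55.9072, d(P1,P2) = 22.5788
Closest: P1 and P2

Closest pair: (15.3, 1.9) and (22.5, -19.5), distance = 22.5788


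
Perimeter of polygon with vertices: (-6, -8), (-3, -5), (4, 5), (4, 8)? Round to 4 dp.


Sides: (-6, -8)->(-3, -5): sqrt(18) = 4.242641, (-3, -5)->(4, 5): sqrt(149) = 12.206556, (4, 5)->(4, 8): sqrt(9) = 3, (4, 8)->(-6, -8): sqrt(356) = 18.867962
Sum = 38.317159
Perimeter = 38.3172

38.3172


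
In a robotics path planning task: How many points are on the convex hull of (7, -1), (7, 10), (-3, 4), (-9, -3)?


Convex hull vertices (CCW): (-9, -3), (7, -1), (7, 10), (-3, 4)
Count = 4

4


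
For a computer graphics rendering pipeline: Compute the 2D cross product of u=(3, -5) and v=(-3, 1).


u x v = u_x*v_y - u_y*v_x = 3*1 - (-5)*(-3)
= 3 - 15 = -12

-12


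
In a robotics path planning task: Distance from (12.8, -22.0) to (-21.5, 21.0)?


dx=-34.3, dy=43
d^2 = (-34.3)^2 + 43^2 = 3025.49
d = sqrt(3025.49) = 55.0045

55.0045


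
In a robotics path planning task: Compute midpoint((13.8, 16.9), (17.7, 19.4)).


M = ((13.8+17.7)/2, (16.9+19.4)/2)
= (15.75, 18.15)

(15.75, 18.15)


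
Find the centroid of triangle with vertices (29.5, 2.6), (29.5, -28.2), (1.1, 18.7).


Centroid = ((x_A+x_B+x_C)/3, (y_A+y_B+y_C)/3)
= ((29.5+29.5+1.1)/3, (2.6+(-28.2)+18.7)/3)
= (20.0333, -2.3)

(20.0333, -2.3)


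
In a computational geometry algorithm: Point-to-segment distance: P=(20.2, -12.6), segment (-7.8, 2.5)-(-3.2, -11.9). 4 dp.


Project P onto AB: t = 1 (clamped to [0,1])
Closest point on segment: (-3.2, -11.9)
Distance: 23.4105

23.4105


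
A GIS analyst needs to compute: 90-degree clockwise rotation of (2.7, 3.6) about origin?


90° CW: (x,y) -> (y, -x)
(2.7,3.6) -> (3.6, -2.7)

(3.6, -2.7)


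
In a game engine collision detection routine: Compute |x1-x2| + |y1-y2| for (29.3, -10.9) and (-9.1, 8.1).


|29.3-(-9.1)| + |(-10.9)-8.1| = 38.4 + 19 = 57.4

57.4


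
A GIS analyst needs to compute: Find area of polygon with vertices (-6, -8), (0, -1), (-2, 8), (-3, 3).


Shoelace sum: ((-6)*(-1) - 0*(-8)) + (0*8 - (-2)*(-1)) + ((-2)*3 - (-3)*8) + ((-3)*(-8) - (-6)*3)
= 64
Area = |64|/2 = 32

32


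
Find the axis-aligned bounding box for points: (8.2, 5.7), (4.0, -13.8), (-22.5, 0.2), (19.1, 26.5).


x range: [-22.5, 19.1]
y range: [-13.8, 26.5]
Bounding box: (-22.5,-13.8) to (19.1,26.5)

(-22.5,-13.8) to (19.1,26.5)


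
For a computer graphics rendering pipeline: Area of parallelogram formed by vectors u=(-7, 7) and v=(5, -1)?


|u x v| = |(-7)*(-1) - 7*5|
= |7 - 35| = 28

28


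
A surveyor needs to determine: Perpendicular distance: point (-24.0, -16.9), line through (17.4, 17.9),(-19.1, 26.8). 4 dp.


|cross product| = 1638.66
|line direction| = sqrt(1411.46) = 37.5694
Distance = 1638.66/sqrt(1411.46) = 43.6169

43.6169


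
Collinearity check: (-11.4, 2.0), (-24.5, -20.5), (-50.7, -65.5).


Cross product: ((-24.5)-(-11.4))*((-65.5)-2) - ((-20.5)-2)*((-50.7)-(-11.4))
= 0

Yes, collinear


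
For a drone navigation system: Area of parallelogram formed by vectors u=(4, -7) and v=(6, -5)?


|u x v| = |4*(-5) - (-7)*6|
= |(-20) - (-42)| = 22

22


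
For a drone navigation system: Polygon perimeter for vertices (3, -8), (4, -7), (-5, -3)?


Sides: (3, -8)->(4, -7): sqrt(2) = 1.414214, (4, -7)->(-5, -3): sqrt(97) = 9.848858, (-5, -3)->(3, -8): sqrt(89) = 9.433981
Sum = 20.697053
Perimeter = 20.6971

20.6971


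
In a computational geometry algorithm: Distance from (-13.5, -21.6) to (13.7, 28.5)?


dx=27.2, dy=50.1
d^2 = 27.2^2 + 50.1^2 = 3249.85
d = sqrt(3249.85) = 57.0075

57.0075


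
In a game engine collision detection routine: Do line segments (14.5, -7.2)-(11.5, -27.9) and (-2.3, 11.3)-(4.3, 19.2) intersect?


Cross products: d1=-254.82, d2=-367.74, d3=-403.26, d4=-290.34
d1*d2 < 0 and d3*d4 < 0? no

No, they don't intersect


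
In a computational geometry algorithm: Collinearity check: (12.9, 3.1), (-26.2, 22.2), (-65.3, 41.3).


Cross product: ((-26.2)-12.9)*(41.3-3.1) - (22.2-3.1)*((-65.3)-12.9)
= 0

Yes, collinear


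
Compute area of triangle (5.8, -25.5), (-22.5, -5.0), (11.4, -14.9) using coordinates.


Area = |x_A(y_B-y_C) + x_B(y_C-y_A) + x_C(y_A-y_B)|/2
= |57.42 + (-238.5) + (-233.7)|/2
= 414.78/2 = 207.39

207.39


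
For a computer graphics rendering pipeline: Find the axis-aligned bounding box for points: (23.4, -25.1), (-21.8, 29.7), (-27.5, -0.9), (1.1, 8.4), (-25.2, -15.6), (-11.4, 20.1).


x range: [-27.5, 23.4]
y range: [-25.1, 29.7]
Bounding box: (-27.5,-25.1) to (23.4,29.7)

(-27.5,-25.1) to (23.4,29.7)


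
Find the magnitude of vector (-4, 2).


|u| = sqrt((-4)^2 + 2^2) = sqrt(20) = 4.4721

4.4721


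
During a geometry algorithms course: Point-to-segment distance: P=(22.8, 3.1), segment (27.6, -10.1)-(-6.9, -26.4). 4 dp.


Project P onto AB: t = 0 (clamped to [0,1])
Closest point on segment: (27.6, -10.1)
Distance: 14.0456

14.0456


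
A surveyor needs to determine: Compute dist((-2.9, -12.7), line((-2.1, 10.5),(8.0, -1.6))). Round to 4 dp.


|cross product| = 244
|line direction| = sqrt(248.42) = 15.7613
Distance = 244/sqrt(248.42) = 15.4809

15.4809


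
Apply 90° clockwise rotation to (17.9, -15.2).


90° CW: (x,y) -> (y, -x)
(17.9,-15.2) -> (-15.2, -17.9)

(-15.2, -17.9)


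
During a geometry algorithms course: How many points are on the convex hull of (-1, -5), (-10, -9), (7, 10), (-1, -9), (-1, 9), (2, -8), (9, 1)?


Convex hull vertices (CCW): (-10, -9), (-1, -9), (2, -8), (9, 1), (7, 10), (-1, 9)
Count = 6

6


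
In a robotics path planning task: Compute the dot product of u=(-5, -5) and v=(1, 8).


u . v = u_x*v_x + u_y*v_y = (-5)*1 + (-5)*8
= (-5) + (-40) = -45

-45


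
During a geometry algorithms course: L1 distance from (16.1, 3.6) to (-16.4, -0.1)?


|16.1-(-16.4)| + |3.6-(-0.1)| = 32.5 + 3.7 = 36.2

36.2


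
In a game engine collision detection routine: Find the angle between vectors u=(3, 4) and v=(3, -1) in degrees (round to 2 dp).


u.v = 5, |u| = sqrt(25) = 5, |v| = sqrt(10) = 3.1623
cos(theta) = u.v/(|u||v|) = 5/sqrt(250) = 0.316228
theta = acos(0.316228) = 71.57 degrees

71.57 degrees


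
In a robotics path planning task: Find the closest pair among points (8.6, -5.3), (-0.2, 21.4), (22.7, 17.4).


d(P0,P1) = 28.1128, d(P0,P2) = 26.7226, d(P1,P2) = 23.2467
Closest: P1 and P2

Closest pair: (-0.2, 21.4) and (22.7, 17.4), distance = 23.2467


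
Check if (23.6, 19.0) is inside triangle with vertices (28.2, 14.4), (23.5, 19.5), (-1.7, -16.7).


Cross products: AB x AP = 1.84, BC x BP = 16.22, CA x CP = 280.6
All same sign? yes

Yes, inside


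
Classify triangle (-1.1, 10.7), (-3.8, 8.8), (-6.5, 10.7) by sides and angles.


Side lengths squared: AB^2=10.9, BC^2=10.9, CA^2=29.16
Sorted: [10.9, 10.9, 29.16]
By sides: Isosceles, By angles: Obtuse

Isosceles, Obtuse


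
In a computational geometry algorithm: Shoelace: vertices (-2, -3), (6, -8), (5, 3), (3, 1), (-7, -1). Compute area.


Shoelace sum: ((-2)*(-8) - 6*(-3)) + (6*3 - 5*(-8)) + (5*1 - 3*3) + (3*(-1) - (-7)*1) + ((-7)*(-3) - (-2)*(-1))
= 111
Area = |111|/2 = 55.5

55.5


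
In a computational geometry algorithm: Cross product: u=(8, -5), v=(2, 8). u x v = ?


u x v = u_x*v_y - u_y*v_x = 8*8 - (-5)*2
= 64 - (-10) = 74

74


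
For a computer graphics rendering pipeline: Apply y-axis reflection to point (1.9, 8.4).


Reflection over y-axis: (x,y) -> (-x,y)
(1.9, 8.4) -> (-1.9, 8.4)

(-1.9, 8.4)


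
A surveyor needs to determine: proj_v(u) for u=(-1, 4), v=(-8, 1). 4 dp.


u.v = 12, |v| = sqrt(65) = 8.0623
Scalar projection = u.v / |v| = 12 / sqrt(65) = 1.4884

1.4884


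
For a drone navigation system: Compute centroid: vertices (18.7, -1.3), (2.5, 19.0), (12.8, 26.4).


Centroid = ((x_A+x_B+x_C)/3, (y_A+y_B+y_C)/3)
= ((18.7+2.5+12.8)/3, ((-1.3)+19+26.4)/3)
= (11.3333, 14.7)

(11.3333, 14.7)


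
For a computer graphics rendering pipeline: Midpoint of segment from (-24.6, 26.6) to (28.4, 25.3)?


M = (((-24.6)+28.4)/2, (26.6+25.3)/2)
= (1.9, 25.95)

(1.9, 25.95)


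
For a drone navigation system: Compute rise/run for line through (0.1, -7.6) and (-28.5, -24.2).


slope = (y2-y1)/(x2-x1) = ((-24.2)-(-7.6))/((-28.5)-0.1) = (-16.6)/(-28.6) = 0.5804

0.5804


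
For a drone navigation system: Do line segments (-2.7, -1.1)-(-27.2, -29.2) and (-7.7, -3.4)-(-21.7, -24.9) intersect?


Cross products: d1=75.3, d2=-58.05, d3=-84.15, d4=49.2
d1*d2 < 0 and d3*d4 < 0? yes

Yes, they intersect


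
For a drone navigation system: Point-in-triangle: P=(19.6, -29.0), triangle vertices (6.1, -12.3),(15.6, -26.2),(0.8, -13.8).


Cross products: AB x AP = 29, BC x BP = -8.16, CA x CP = -108.76
All same sign? no

No, outside


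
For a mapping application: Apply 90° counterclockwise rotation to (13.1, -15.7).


90° CCW: (x,y) -> (-y, x)
(13.1,-15.7) -> (15.7, 13.1)

(15.7, 13.1)


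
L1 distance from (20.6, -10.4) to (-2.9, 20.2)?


|20.6-(-2.9)| + |(-10.4)-20.2| = 23.5 + 30.6 = 54.1

54.1


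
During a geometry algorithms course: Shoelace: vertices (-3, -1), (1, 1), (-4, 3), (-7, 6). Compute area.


Shoelace sum: ((-3)*1 - 1*(-1)) + (1*3 - (-4)*1) + ((-4)*6 - (-7)*3) + ((-7)*(-1) - (-3)*6)
= 27
Area = |27|/2 = 13.5

13.5


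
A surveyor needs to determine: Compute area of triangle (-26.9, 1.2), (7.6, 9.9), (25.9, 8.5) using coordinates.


Area = |x_A(y_B-y_C) + x_B(y_C-y_A) + x_C(y_A-y_B)|/2
= |(-37.66) + 55.48 + (-225.33)|/2
= 207.51/2 = 103.755

103.755


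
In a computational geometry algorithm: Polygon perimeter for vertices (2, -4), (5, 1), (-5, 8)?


Sides: (2, -4)->(5, 1): sqrt(34) = 5.830952, (5, 1)->(-5, 8): sqrt(149) = 12.206556, (-5, 8)->(2, -4): sqrt(193) = 13.892444
Sum = 31.929952
Perimeter = 31.93

31.93


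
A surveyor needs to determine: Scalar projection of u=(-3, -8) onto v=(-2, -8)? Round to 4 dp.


u.v = 70, |v| = sqrt(68) = 8.2462
Scalar projection = u.v / |v| = 70 / sqrt(68) = 8.4887

8.4887


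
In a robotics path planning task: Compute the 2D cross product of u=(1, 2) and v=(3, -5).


u x v = u_x*v_y - u_y*v_x = 1*(-5) - 2*3
= (-5) - 6 = -11

-11


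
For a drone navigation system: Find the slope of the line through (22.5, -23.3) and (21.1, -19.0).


slope = (y2-y1)/(x2-x1) = ((-19)-(-23.3))/(21.1-22.5) = 4.3/(-1.4) = -3.0714

-3.0714


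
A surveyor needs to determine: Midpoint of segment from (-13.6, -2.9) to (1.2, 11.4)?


M = (((-13.6)+1.2)/2, ((-2.9)+11.4)/2)
= (-6.2, 4.25)

(-6.2, 4.25)


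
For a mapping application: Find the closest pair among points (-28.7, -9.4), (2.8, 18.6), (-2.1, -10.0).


d(P0,P1) = 42.1456, d(P0,P2) = 26.6068, d(P1,P2) = 29.0167
Closest: P0 and P2

Closest pair: (-28.7, -9.4) and (-2.1, -10.0), distance = 26.6068


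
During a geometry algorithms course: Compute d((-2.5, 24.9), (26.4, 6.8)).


dx=28.9, dy=-18.1
d^2 = 28.9^2 + (-18.1)^2 = 1162.82
d = sqrt(1162.82) = 34.1001

34.1001


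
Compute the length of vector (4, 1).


|u| = sqrt(4^2 + 1^2) = sqrt(17) = 4.1231

4.1231


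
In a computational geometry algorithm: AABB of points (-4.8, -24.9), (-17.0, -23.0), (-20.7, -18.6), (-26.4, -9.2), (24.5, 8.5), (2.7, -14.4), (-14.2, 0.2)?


x range: [-26.4, 24.5]
y range: [-24.9, 8.5]
Bounding box: (-26.4,-24.9) to (24.5,8.5)

(-26.4,-24.9) to (24.5,8.5)


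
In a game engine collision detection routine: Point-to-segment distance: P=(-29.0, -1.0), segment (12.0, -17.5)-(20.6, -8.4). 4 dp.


Project P onto AB: t = 0 (clamped to [0,1])
Closest point on segment: (12, -17.5)
Distance: 44.1956

44.1956


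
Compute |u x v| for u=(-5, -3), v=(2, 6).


|u x v| = |(-5)*6 - (-3)*2|
= |(-30) - (-6)| = 24

24


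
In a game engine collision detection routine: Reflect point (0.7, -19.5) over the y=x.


Reflection over y=x: (x,y) -> (y,x)
(0.7, -19.5) -> (-19.5, 0.7)

(-19.5, 0.7)


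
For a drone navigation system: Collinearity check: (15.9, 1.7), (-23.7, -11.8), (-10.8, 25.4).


Cross product: ((-23.7)-15.9)*(25.4-1.7) - ((-11.8)-1.7)*((-10.8)-15.9)
= -1298.97

No, not collinear


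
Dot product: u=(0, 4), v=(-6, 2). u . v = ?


u . v = u_x*v_x + u_y*v_y = 0*(-6) + 4*2
= 0 + 8 = 8

8


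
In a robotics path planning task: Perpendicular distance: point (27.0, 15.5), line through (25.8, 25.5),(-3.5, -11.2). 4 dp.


|cross product| = 337.04
|line direction| = sqrt(2205.38) = 46.9615
Distance = 337.04/sqrt(2205.38) = 7.1769

7.1769


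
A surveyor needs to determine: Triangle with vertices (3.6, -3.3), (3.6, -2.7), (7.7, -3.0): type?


Side lengths squared: AB^2=0.36, BC^2=16.9, CA^2=16.9
Sorted: [0.36, 16.9, 16.9]
By sides: Isosceles, By angles: Acute

Isosceles, Acute


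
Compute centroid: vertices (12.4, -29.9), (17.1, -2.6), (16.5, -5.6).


Centroid = ((x_A+x_B+x_C)/3, (y_A+y_B+y_C)/3)
= ((12.4+17.1+16.5)/3, ((-29.9)+(-2.6)+(-5.6))/3)
= (15.3333, -12.7)

(15.3333, -12.7)


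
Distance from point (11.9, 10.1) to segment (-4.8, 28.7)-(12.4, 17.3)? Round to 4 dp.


Project P onto AB: t = 1 (clamped to [0,1])
Closest point on segment: (12.4, 17.3)
Distance: 7.2173

7.2173


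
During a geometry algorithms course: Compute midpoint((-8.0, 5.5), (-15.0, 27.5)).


M = (((-8)+(-15))/2, (5.5+27.5)/2)
= (-11.5, 16.5)

(-11.5, 16.5)


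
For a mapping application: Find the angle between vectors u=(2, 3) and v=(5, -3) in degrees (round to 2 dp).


u.v = 1, |u| = sqrt(13) = 3.6056, |v| = sqrt(34) = 5.831
cos(theta) = u.v/(|u||v|) = 1/sqrt(442) = 0.047565
theta = acos(0.047565) = 87.27 degrees

87.27 degrees


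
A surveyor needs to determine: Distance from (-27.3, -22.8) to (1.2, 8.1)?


dx=28.5, dy=30.9
d^2 = 28.5^2 + 30.9^2 = 1767.06
d = sqrt(1767.06) = 42.0364

42.0364


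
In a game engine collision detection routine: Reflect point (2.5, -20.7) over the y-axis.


Reflection over y-axis: (x,y) -> (-x,y)
(2.5, -20.7) -> (-2.5, -20.7)

(-2.5, -20.7)


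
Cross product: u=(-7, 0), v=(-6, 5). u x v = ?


u x v = u_x*v_y - u_y*v_x = (-7)*5 - 0*(-6)
= (-35) - 0 = -35

-35


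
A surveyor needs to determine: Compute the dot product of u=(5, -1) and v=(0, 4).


u . v = u_x*v_x + u_y*v_y = 5*0 + (-1)*4
= 0 + (-4) = -4

-4


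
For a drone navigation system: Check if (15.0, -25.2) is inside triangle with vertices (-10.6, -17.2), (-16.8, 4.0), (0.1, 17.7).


Cross products: AB x AP = -493.12, BC x BP = -929.14, CA x CP = 979.04
All same sign? no

No, outside


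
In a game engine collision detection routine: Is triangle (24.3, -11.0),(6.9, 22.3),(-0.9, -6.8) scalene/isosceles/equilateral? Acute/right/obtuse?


Side lengths squared: AB^2=1411.65, BC^2=907.65, CA^2=652.68
Sorted: [652.68, 907.65, 1411.65]
By sides: Scalene, By angles: Acute

Scalene, Acute


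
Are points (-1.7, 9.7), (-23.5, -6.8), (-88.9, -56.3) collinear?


Cross product: ((-23.5)-(-1.7))*((-56.3)-9.7) - ((-6.8)-9.7)*((-88.9)-(-1.7))
= 0

Yes, collinear


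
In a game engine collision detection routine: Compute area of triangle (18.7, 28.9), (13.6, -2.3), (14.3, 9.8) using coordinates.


Area = |x_A(y_B-y_C) + x_B(y_C-y_A) + x_C(y_A-y_B)|/2
= |(-226.27) + (-259.76) + 446.16|/2
= 39.87/2 = 19.935

19.935


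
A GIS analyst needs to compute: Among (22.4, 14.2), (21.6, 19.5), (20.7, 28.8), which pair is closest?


d(P0,P1) = 5.36, d(P0,P2) = 14.6986, d(P1,P2) = 9.3434
Closest: P0 and P1

Closest pair: (22.4, 14.2) and (21.6, 19.5), distance = 5.36


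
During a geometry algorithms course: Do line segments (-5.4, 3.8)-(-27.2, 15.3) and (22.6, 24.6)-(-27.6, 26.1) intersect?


Cross products: d1=1086.16, d2=541.56, d3=-775.44, d4=-230.84
d1*d2 < 0 and d3*d4 < 0? no

No, they don't intersect


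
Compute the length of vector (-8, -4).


|u| = sqrt((-8)^2 + (-4)^2) = sqrt(80) = 8.9443

8.9443


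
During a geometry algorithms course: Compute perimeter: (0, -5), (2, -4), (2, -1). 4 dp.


Sides: (0, -5)->(2, -4): sqrt(5) = 2.236068, (2, -4)->(2, -1): sqrt(9) = 3, (2, -1)->(0, -5): sqrt(20) = 4.472136
Sum = 9.708204
Perimeter = 9.7082

9.7082


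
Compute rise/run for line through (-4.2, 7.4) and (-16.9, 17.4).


slope = (y2-y1)/(x2-x1) = (17.4-7.4)/((-16.9)-(-4.2)) = 10/(-12.7) = -0.7874

-0.7874


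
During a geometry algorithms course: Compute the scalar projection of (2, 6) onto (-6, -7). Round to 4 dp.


u.v = -54, |v| = sqrt(85) = 9.2195
Scalar projection = u.v / |v| = -54 / sqrt(85) = -5.8571

-5.8571


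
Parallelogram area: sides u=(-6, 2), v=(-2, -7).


|u x v| = |(-6)*(-7) - 2*(-2)|
= |42 - (-4)| = 46

46


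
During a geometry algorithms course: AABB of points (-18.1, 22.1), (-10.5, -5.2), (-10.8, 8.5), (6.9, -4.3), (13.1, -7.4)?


x range: [-18.1, 13.1]
y range: [-7.4, 22.1]
Bounding box: (-18.1,-7.4) to (13.1,22.1)

(-18.1,-7.4) to (13.1,22.1)


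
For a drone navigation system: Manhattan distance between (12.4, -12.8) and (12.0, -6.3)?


|12.4-12| + |(-12.8)-(-6.3)| = 0.4 + 6.5 = 6.9

6.9


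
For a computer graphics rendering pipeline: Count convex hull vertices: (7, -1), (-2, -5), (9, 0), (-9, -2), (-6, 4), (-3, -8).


Convex hull vertices (CCW): (-9, -2), (-3, -8), (9, 0), (-6, 4)
Count = 4

4


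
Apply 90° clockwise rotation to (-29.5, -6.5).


90° CW: (x,y) -> (y, -x)
(-29.5,-6.5) -> (-6.5, 29.5)

(-6.5, 29.5)


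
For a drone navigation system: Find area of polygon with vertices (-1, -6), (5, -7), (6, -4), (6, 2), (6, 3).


Shoelace sum: ((-1)*(-7) - 5*(-6)) + (5*(-4) - 6*(-7)) + (6*2 - 6*(-4)) + (6*3 - 6*2) + (6*(-6) - (-1)*3)
= 68
Area = |68|/2 = 34

34


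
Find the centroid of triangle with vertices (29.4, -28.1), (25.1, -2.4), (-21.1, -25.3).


Centroid = ((x_A+x_B+x_C)/3, (y_A+y_B+y_C)/3)
= ((29.4+25.1+(-21.1))/3, ((-28.1)+(-2.4)+(-25.3))/3)
= (11.1333, -18.6)

(11.1333, -18.6)


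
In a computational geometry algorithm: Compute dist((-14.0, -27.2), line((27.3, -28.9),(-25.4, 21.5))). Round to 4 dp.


|cross product| = 1991.93
|line direction| = sqrt(5317.45) = 72.9208
Distance = 1991.93/sqrt(5317.45) = 27.3163

27.3163


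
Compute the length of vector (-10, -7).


|u| = sqrt((-10)^2 + (-7)^2) = sqrt(149) = 12.2066

12.2066


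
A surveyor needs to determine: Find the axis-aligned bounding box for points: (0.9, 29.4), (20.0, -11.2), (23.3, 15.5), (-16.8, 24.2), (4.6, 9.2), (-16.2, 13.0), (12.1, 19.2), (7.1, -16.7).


x range: [-16.8, 23.3]
y range: [-16.7, 29.4]
Bounding box: (-16.8,-16.7) to (23.3,29.4)

(-16.8,-16.7) to (23.3,29.4)


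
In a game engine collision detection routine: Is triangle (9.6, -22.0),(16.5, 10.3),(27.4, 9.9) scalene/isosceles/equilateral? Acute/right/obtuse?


Side lengths squared: AB^2=1090.9, BC^2=118.97, CA^2=1334.45
Sorted: [118.97, 1090.9, 1334.45]
By sides: Scalene, By angles: Obtuse

Scalene, Obtuse


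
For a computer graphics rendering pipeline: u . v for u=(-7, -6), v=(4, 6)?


u . v = u_x*v_x + u_y*v_y = (-7)*4 + (-6)*6
= (-28) + (-36) = -64

-64


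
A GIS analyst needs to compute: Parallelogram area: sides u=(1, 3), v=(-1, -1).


|u x v| = |1*(-1) - 3*(-1)|
= |(-1) - (-3)| = 2

2


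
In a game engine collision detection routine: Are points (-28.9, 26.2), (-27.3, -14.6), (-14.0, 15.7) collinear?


Cross product: ((-27.3)-(-28.9))*(15.7-26.2) - ((-14.6)-26.2)*((-14)-(-28.9))
= 591.12

No, not collinear


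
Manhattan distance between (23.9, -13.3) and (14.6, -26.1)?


|23.9-14.6| + |(-13.3)-(-26.1)| = 9.3 + 12.8 = 22.1

22.1


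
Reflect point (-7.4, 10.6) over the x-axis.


Reflection over x-axis: (x,y) -> (x,-y)
(-7.4, 10.6) -> (-7.4, -10.6)

(-7.4, -10.6)


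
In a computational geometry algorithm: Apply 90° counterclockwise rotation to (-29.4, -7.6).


90° CCW: (x,y) -> (-y, x)
(-29.4,-7.6) -> (7.6, -29.4)

(7.6, -29.4)


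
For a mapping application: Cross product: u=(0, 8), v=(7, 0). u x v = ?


u x v = u_x*v_y - u_y*v_x = 0*0 - 8*7
= 0 - 56 = -56

-56


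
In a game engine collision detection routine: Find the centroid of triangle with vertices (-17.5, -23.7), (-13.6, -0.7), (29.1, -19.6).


Centroid = ((x_A+x_B+x_C)/3, (y_A+y_B+y_C)/3)
= (((-17.5)+(-13.6)+29.1)/3, ((-23.7)+(-0.7)+(-19.6))/3)
= (-0.6667, -14.6667)

(-0.6667, -14.6667)


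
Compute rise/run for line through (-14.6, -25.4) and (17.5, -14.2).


slope = (y2-y1)/(x2-x1) = ((-14.2)-(-25.4))/(17.5-(-14.6)) = 11.2/32.1 = 0.3489

0.3489


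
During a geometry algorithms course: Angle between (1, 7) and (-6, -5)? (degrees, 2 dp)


u.v = -41, |u| = sqrt(50) = 7.0711, |v| = sqrt(61) = 7.8102
cos(theta) = u.v/(|u||v|) = -41/sqrt(3050) = -0.742393
theta = acos(-0.742393) = 137.94 degrees

137.94 degrees


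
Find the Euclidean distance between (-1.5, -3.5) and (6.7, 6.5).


dx=8.2, dy=10
d^2 = 8.2^2 + 10^2 = 167.24
d = sqrt(167.24) = 12.9321

12.9321


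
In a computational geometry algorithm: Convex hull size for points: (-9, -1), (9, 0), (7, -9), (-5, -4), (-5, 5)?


Convex hull vertices (CCW): (-9, -1), (-5, -4), (7, -9), (9, 0), (-5, 5)
Count = 5

5


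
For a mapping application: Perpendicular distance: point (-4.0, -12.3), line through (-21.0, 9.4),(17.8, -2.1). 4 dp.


|cross product| = 646.46
|line direction| = sqrt(1637.69) = 40.4684
Distance = 646.46/sqrt(1637.69) = 15.9744

15.9744


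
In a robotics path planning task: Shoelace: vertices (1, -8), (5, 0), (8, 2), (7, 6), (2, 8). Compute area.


Shoelace sum: (1*0 - 5*(-8)) + (5*2 - 8*0) + (8*6 - 7*2) + (7*8 - 2*6) + (2*(-8) - 1*8)
= 104
Area = |104|/2 = 52

52


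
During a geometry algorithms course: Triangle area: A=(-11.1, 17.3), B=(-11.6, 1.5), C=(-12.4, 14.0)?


Area = |x_A(y_B-y_C) + x_B(y_C-y_A) + x_C(y_A-y_B)|/2
= |138.75 + 38.28 + (-195.92)|/2
= 18.89/2 = 9.445

9.445


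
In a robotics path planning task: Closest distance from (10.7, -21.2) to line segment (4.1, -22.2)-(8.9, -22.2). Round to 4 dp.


Project P onto AB: t = 1 (clamped to [0,1])
Closest point on segment: (8.9, -22.2)
Distance: 2.0591

2.0591


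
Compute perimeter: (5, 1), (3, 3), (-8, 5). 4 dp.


Sides: (5, 1)->(3, 3): sqrt(8) = 2.828427, (3, 3)->(-8, 5): sqrt(125) = 11.18034, (-8, 5)->(5, 1): sqrt(185) = 13.601471
Sum = 27.610238
Perimeter = 27.6102

27.6102


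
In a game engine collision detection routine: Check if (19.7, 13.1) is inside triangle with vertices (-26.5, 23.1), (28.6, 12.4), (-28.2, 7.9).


Cross products: AB x AP = -56.66, BC x BP = -79.81, CA x CP = -719.24
All same sign? yes

Yes, inside


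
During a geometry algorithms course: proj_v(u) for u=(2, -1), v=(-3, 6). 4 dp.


u.v = -12, |v| = sqrt(45) = 6.7082
Scalar projection = u.v / |v| = -12 / sqrt(45) = -1.7889

-1.7889


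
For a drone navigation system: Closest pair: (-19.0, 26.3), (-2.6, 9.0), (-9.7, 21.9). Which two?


d(P0,P1) = 23.838, d(P0,P2) = 10.2883, d(P1,P2) = 14.7248
Closest: P0 and P2

Closest pair: (-19.0, 26.3) and (-9.7, 21.9), distance = 10.2883


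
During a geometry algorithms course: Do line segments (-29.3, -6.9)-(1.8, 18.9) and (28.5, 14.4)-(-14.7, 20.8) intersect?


Cross products: d1=1290.08, d2=-23.52, d3=-828.81, d4=484.79
d1*d2 < 0 and d3*d4 < 0? yes

Yes, they intersect


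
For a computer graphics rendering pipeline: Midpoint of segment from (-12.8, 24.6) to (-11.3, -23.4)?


M = (((-12.8)+(-11.3))/2, (24.6+(-23.4))/2)
= (-12.05, 0.6)

(-12.05, 0.6)


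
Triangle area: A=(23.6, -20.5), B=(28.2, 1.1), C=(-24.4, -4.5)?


Area = |x_A(y_B-y_C) + x_B(y_C-y_A) + x_C(y_A-y_B)|/2
= |132.16 + 451.2 + 527.04|/2
= 1110.4/2 = 555.2

555.2


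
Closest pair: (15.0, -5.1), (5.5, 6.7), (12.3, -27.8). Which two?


d(P0,P1) = 15.1489, d(P0,P2) = 22.86, d(P1,P2) = 35.1638
Closest: P0 and P1

Closest pair: (15.0, -5.1) and (5.5, 6.7), distance = 15.1489
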